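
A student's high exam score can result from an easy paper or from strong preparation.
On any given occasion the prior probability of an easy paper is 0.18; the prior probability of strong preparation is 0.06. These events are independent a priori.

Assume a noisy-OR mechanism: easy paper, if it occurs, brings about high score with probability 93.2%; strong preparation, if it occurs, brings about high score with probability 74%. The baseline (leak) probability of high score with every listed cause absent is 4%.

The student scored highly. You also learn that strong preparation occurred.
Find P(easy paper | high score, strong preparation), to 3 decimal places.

Under noisy-OR, P(high score | causes) = 1 − (1−0.04)·∏(1−qᵢ) over the active causes.
Sum P(high score|·) weighted by the priors over both values of easy paper:
  P(high score | strong preparation) = 0.7504·0.82 + 0.983027·0.18
        = 0.615328 + 0.176945 = 0.792273
Configurations with easy paper contribute 0.176945, so
  P(easy paper | high score, strong preparation) = 0.176945 / 0.792273 ≈ 0.223

P(easy paper | high score, strong preparation) ≈ 0.223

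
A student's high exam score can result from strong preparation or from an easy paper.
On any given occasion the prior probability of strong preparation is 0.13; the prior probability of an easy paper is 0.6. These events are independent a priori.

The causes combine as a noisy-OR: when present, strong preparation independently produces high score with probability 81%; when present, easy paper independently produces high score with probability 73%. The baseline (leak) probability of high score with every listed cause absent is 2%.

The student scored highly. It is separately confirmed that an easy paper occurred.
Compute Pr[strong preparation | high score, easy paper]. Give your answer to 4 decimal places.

Pr[strong preparation | high score, easy paper] ≈ 0.1618

Under noisy-OR, P(high score | causes) = 1 − (1−0.02)·∏(1−qᵢ) over the active causes.
P(high score | easy paper) = 0.7354×0.87 + 0.949726×0.13 = 0.639798 + 0.123464 = 0.763262
The strong preparation-present share is 0.949726×0.13 = 0.123464.
P(strong preparation | high score, easy paper) = 0.123464 / 0.763262 ≈ 0.1618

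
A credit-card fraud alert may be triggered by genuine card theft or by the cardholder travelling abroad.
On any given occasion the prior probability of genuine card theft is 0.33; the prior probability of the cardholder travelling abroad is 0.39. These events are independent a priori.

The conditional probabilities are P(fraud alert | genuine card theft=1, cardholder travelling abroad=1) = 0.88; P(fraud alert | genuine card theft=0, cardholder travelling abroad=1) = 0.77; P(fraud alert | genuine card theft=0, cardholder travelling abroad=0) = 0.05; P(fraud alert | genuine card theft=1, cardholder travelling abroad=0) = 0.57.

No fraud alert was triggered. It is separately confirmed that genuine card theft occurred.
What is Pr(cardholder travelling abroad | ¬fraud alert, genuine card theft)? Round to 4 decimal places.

Pr(cardholder travelling abroad | ¬fraud alert, genuine card theft) ≈ 0.1514

By total probability over both values of cardholder travelling abroad:
  P(¬fraud alert | genuine card theft) = 0.43*0.61 + 0.12*0.39
        = 0.262300 + 0.046800 = 0.309100
The terms with cardholder travelling abroad present sum to 0.046800, so
  P(cardholder travelling abroad | ¬fraud alert, genuine card theft) = 0.046800 / 0.309100 ≈ 0.1514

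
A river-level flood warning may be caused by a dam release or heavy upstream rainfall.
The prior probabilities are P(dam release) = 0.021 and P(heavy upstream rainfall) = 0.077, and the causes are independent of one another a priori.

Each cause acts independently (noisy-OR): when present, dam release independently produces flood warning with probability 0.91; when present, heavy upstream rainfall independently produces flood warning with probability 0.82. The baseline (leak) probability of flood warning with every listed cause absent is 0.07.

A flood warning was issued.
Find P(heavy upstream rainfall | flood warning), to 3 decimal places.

P(heavy upstream rainfall | flood warning) ≈ 0.443

Under noisy-OR, P(flood warning | causes) = 1 − (1−0.07)·∏(1−qᵢ) over the active causes.
Sum P(flood warning|·) weighted by the priors over the 4 (dam release, heavy upstream rainfall) configurations:
  P(flood warning) = 0.07×0.979×0.923 + 0.8326×0.979×0.077 + 0.9163×0.021×0.923 + 0.984934×0.021×0.077
        = 0.063253 + 0.062764 + 0.017761 + 0.001593 = 0.145371
Keeping only the heavy upstream rainfall-present terms gives 0.064357, so
  P(heavy upstream rainfall | flood warning) = 0.064357 / 0.145371 ≈ 0.443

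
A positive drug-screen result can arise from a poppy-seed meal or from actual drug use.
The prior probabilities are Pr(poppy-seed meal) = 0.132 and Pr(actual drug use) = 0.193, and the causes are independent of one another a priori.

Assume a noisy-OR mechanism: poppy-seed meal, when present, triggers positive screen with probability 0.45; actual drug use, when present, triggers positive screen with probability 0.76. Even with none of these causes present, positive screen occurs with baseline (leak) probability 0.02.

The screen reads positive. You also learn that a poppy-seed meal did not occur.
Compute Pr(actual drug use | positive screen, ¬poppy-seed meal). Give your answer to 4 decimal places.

Under noisy-OR, P(positive screen | causes) = 1 − (1−0.02)·∏(1−qᵢ) over the active causes.
P(positive screen | ¬poppy-seed meal) = 0.02*0.807 + 0.7648*0.193 = 0.016140 + 0.147606 = 0.163746
Restricting to configurations with actual drug use present: 0.7648*0.193 = 0.147606.
So P(actual drug use | positive screen, ¬poppy-seed meal) = 0.147606/0.163746 ≈ 0.9014.

Pr(actual drug use | positive screen, ¬poppy-seed meal) ≈ 0.9014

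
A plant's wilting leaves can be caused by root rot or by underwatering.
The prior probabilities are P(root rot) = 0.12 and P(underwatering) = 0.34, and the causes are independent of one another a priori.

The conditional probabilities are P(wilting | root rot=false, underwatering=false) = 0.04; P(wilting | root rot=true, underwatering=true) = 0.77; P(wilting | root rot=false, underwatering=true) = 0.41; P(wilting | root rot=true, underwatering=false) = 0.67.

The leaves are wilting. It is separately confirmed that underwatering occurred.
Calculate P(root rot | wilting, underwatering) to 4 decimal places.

Enumerate both values of root rot and weight by the priors:
  P(wilting | underwatering) = 0.41·0.88 + 0.77·0.12
        = 0.360800 + 0.092400 = 0.453200
The terms with root rot present sum to 0.092400, so
  P(root rot | wilting, underwatering) = 0.092400 / 0.453200 ≈ 0.2039

P(root rot | wilting, underwatering) ≈ 0.2039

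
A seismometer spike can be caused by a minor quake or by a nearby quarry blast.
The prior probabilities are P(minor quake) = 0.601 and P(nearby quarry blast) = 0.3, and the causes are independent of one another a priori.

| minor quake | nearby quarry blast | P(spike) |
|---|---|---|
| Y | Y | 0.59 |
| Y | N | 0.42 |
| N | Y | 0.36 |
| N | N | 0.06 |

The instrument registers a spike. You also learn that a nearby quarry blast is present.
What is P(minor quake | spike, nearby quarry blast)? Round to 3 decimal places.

P(minor quake | spike, nearby quarry blast) ≈ 0.712

By total probability over both values of minor quake:
  P(spike | nearby quarry blast) = 0.36·0.399 + 0.59·0.601
        = 0.143640 + 0.354590 = 0.498230
Keeping only the minor quake-present terms gives 0.354590, so
  P(minor quake | spike, nearby quarry blast) = 0.354590 / 0.498230 ≈ 0.712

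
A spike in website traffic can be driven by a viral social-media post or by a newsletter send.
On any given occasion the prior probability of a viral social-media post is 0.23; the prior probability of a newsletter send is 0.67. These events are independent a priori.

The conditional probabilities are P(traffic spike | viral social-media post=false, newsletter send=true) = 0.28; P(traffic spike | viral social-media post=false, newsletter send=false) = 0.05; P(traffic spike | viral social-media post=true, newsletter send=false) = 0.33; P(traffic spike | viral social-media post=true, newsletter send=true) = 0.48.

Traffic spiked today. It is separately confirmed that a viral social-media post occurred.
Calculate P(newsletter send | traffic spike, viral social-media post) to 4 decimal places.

Sum P(traffic spike|·) weighted by the priors over both values of newsletter send:
  P(traffic spike | viral social-media post) = 0.33×0.33 + 0.48×0.67
        = 0.108900 + 0.321600 = 0.430500
Configurations with newsletter send contribute 0.321600, so
  P(newsletter send | traffic spike, viral social-media post) = 0.321600 / 0.430500 ≈ 0.7470

P(newsletter send | traffic spike, viral social-media post) ≈ 0.7470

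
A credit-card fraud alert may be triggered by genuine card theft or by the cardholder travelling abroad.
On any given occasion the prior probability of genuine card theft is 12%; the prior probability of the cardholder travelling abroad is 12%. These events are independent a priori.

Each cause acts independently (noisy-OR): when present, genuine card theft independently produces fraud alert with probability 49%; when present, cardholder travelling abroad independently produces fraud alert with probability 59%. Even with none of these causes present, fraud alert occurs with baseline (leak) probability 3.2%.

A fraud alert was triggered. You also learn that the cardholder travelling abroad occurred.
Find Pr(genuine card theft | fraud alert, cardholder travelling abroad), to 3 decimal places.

Under noisy-OR, P(fraud alert | causes) = 1 − (1−0.032)·∏(1−qᵢ) over the active causes.
P(fraud alert | cardholder travelling abroad) = 0.60312·0.88 + 0.797591·0.12 = 0.530746 + 0.095711 = 0.626457
The genuine card theft-present share is 0.797591·0.12 = 0.095711.
Hence the posterior is 0.095711/0.626457 ≈ 0.153.

Pr(genuine card theft | fraud alert, cardholder travelling abroad) ≈ 0.153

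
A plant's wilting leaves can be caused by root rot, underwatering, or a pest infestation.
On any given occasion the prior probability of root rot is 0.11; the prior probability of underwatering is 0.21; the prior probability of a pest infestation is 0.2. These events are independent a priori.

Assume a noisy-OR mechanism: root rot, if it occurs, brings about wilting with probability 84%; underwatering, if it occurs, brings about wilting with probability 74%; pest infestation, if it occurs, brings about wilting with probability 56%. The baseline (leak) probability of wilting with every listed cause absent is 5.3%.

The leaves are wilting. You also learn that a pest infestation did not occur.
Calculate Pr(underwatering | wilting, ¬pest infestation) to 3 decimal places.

Pr(underwatering | wilting, ¬pest infestation) ≈ 0.595

Under noisy-OR, P(wilting | causes) = 1 − (1−0.053)·∏(1−qᵢ) over the active causes.
Weight on underwatering=true, given the evidence: 0.140881 + 0.022190 = 0.163071
The normalizing constant is 0.053×0.89×0.79 + 0.75378×0.89×0.21 + 0.84848×0.11×0.79 + 0.960605×0.11×0.21 = 0.274068
Posterior = 0.163071 / 0.274068 ≈ 0.595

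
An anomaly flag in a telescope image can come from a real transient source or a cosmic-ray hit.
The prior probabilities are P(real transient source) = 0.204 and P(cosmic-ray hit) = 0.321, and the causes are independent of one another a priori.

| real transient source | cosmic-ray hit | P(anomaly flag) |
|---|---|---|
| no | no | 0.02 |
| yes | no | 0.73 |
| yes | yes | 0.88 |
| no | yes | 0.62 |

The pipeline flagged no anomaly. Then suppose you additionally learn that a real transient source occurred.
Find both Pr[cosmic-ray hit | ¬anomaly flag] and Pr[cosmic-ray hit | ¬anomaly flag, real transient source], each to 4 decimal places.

Pr[cosmic-ray hit | ¬anomaly flag] ≈ 0.1562; Pr[cosmic-ray hit | ¬anomaly flag, real transient source] ≈ 0.1736

Weight on cosmic-ray hit=true, given the evidence: 0.097096 + 0.007858 = 0.104954
The normalizing constant is 0.98·0.796·0.679 + 0.38·0.796·0.321 + 0.27·0.204·0.679 + 0.12·0.204·0.321 = 0.672027
Posterior = 0.104954 / 0.672027 ≈ 0.1562

With the extra evidence:
Weight on cosmic-ray hit=true, given the evidence: 0.12*0.321 = 0.038520
Normalizer over all consistent configurations: 0.27*0.679 + 0.12*0.321 = 0.221850
Posterior = 0.038520 / 0.221850 ≈ 0.1736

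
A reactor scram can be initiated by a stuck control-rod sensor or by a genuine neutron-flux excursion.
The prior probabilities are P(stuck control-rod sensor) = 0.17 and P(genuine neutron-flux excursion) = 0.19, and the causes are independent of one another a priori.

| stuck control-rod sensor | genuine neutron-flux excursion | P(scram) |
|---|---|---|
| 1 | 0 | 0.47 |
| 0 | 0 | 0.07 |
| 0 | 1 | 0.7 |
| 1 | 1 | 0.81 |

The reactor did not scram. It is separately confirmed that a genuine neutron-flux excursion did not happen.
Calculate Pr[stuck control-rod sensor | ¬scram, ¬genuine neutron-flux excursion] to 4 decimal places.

Pr[stuck control-rod sensor | ¬scram, ¬genuine neutron-flux excursion] ≈ 0.1045

Weight on stuck control-rod sensor=true, given the evidence: 0.53×0.17 = 0.090100
The normalizing constant is 0.93×0.83 + 0.53×0.17 = 0.862000
P(stuck control-rod sensor | ¬scram, ¬genuine neutron-flux excursion) = 0.090100/0.862000 ≈ 0.1045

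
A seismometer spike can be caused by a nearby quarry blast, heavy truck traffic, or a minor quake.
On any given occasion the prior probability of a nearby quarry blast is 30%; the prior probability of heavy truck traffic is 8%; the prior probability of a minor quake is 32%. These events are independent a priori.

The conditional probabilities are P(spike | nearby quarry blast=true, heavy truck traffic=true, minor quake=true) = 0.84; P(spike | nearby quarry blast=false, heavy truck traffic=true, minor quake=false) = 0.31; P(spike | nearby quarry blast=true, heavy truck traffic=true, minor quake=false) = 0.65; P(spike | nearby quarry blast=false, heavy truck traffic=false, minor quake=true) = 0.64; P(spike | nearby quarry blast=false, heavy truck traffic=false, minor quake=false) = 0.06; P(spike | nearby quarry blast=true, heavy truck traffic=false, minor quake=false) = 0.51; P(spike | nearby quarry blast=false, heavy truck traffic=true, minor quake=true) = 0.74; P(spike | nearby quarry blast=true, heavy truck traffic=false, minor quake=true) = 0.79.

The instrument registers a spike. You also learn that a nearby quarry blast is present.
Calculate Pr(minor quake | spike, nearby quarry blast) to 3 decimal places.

Pr(minor quake | spike, nearby quarry blast) ≈ 0.418

P(spike | nearby quarry blast) = 0.51*0.92*0.68 + 0.79*0.92*0.32 + 0.65*0.08*0.68 + 0.84*0.08*0.32 = 0.319056 + 0.232576 + 0.035360 + 0.021504 = 0.608496
Of this, 0.254080 comes from 0.232576 + 0.021504 (the minor quake=true cases).
Hence the posterior is 0.254080/0.608496 ≈ 0.418.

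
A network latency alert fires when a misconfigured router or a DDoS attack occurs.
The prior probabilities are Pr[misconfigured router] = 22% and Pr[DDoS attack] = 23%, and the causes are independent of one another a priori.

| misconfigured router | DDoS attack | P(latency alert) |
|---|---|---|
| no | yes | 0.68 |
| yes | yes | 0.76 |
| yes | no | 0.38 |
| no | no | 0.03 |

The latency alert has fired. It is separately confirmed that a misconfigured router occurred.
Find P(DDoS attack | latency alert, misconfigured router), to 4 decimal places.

Weight on DDoS attack=true, given the evidence: 0.76×0.23 = 0.174800
The normalizing constant is 0.38×0.77 + 0.76×0.23 = 0.467400
Posterior = 0.174800 / 0.467400 ≈ 0.3740

P(DDoS attack | latency alert, misconfigured router) ≈ 0.3740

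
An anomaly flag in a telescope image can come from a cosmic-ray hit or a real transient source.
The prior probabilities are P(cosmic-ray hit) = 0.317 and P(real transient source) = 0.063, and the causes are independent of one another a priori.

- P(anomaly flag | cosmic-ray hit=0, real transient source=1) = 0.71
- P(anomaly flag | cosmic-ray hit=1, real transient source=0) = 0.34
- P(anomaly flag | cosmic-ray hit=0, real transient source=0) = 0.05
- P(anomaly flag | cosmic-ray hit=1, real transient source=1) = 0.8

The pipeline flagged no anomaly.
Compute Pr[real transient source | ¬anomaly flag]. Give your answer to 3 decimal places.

For the numerator, keep only real transient source=true terms: 0.012478 + 0.003994 = 0.016472
Normalizer over all consistent configurations: 0.95*0.683*0.937 + 0.29*0.683*0.063 + 0.66*0.317*0.937 + 0.2*0.317*0.063 = 0.820483
Posterior = 0.016472 / 0.820483 ≈ 0.020

Pr[real transient source | ¬anomaly flag] ≈ 0.020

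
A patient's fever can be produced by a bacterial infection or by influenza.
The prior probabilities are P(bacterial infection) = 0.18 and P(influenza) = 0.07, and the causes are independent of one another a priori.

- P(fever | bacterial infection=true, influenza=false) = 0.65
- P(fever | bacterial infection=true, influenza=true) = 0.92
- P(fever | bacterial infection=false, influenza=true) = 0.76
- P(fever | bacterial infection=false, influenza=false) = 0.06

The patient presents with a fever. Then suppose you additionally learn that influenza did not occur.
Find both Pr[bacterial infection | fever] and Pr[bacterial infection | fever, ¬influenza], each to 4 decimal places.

By total probability over the 4 (bacterial infection, influenza) configurations:
  P(fever) = 0.06×0.82×0.93 + 0.76×0.82×0.07 + 0.65×0.18×0.93 + 0.92×0.18×0.07
        = 0.045756 + 0.043624 + 0.108810 + 0.011592 = 0.209782
Configurations with bacterial infection contribute 0.120402, so
  P(bacterial infection | fever) = 0.120402 / 0.209782 ≈ 0.5739

Now condition on the additional information:
P(fever | ¬influenza) = 0.06*0.82 + 0.65*0.18 = 0.049200 + 0.117000 = 0.166200
The bacterial infection-present share is 0.65*0.18 = 0.117000.
So P(bacterial infection | fever, ¬influenza) = 0.117000/0.166200 ≈ 0.7040.
Ruling out influenza raises the posterior on bacterial infection — the flip side of explaining away.

Pr[bacterial infection | fever] ≈ 0.5739; Pr[bacterial infection | fever, ¬influenza] ≈ 0.7040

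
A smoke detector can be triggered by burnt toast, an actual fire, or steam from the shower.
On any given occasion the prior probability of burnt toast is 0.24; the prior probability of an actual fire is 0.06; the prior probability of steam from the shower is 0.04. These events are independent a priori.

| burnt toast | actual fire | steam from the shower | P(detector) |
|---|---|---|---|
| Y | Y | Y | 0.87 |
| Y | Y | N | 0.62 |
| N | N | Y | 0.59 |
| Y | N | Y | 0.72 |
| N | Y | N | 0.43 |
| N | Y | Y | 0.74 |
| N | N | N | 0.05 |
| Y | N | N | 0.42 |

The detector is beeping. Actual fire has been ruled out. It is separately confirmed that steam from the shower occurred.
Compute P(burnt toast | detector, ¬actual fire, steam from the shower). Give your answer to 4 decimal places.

P(burnt toast | detector, ¬actual fire, steam from the shower) ≈ 0.2782

By total probability over both values of burnt toast:
  P(detector | ¬actual fire, steam from the shower) = 0.59·0.76 + 0.72·0.24
        = 0.448400 + 0.172800 = 0.621200
Configurations with burnt toast contribute 0.172800, so
  P(burnt toast | detector, ¬actual fire, steam from the shower) = 0.172800 / 0.621200 ≈ 0.2782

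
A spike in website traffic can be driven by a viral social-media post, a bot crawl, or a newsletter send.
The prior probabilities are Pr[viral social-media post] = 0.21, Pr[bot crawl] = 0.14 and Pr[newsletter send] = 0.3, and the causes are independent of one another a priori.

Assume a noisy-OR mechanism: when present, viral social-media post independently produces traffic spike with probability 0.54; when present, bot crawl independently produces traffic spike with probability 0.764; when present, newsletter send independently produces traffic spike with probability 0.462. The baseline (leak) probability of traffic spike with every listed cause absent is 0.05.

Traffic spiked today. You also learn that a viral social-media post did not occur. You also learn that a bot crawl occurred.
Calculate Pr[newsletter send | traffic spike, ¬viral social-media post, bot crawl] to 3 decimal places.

Pr[newsletter send | traffic spike, ¬viral social-media post, bot crawl] ≈ 0.327

Under noisy-OR, P(traffic spike | causes) = 1 − (1−0.05)·∏(1−qᵢ) over the active causes.
For the numerator, keep only newsletter send=true terms: 0.87938×0.3 = 0.263814
The normalizing constant is 0.7758×0.7 + 0.87938×0.3 = 0.806874
Posterior = 0.263814 / 0.806874 ≈ 0.327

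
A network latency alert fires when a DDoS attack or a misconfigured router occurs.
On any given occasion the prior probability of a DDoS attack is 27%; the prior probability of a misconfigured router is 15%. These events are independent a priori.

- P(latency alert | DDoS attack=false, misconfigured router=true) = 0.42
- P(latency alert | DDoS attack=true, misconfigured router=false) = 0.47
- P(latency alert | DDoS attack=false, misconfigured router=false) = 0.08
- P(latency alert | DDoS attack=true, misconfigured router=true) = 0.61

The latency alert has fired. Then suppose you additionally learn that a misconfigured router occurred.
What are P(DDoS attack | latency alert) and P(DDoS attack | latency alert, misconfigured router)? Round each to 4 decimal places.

By total probability over the 4 (DDoS attack, misconfigured router) configurations:
  P(latency alert) = 0.08*0.73*0.85 + 0.42*0.73*0.15 + 0.47*0.27*0.85 + 0.61*0.27*0.15
        = 0.049640 + 0.045990 + 0.107865 + 0.024705 = 0.228200
The terms with DDoS attack present sum to 0.132570, so
  P(DDoS attack | latency alert) = 0.132570 / 0.228200 ≈ 0.5809

Now condition on the additional information:
For the numerator, keep only DDoS attack=true terms: 0.61*0.27 = 0.164700
Denominator P(latency alert | misconfigured router): 0.42*0.73 + 0.61*0.27 = 0.471300
Posterior = 0.164700 / 0.471300 ≈ 0.3495
The drop from 0.5809 to 0.3495 is the explaining-away (discounting) effect.

P(DDoS attack | latency alert) ≈ 0.5809; P(DDoS attack | latency alert, misconfigured router) ≈ 0.3495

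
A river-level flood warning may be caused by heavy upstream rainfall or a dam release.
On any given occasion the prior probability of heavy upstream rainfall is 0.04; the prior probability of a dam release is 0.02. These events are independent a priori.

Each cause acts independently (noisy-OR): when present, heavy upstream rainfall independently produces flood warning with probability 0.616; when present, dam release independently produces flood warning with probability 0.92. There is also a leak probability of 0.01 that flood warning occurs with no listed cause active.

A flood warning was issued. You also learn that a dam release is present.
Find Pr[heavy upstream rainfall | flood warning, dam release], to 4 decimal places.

Under noisy-OR, P(flood warning | causes) = 1 − (1−0.01)·∏(1−qᵢ) over the active causes.
Enumerate both values of heavy upstream rainfall and weight by the priors:
  P(flood warning | dam release) = 0.9208*0.96 + 0.969587*0.04
        = 0.883968 + 0.038783 = 0.922751
Keeping only the heavy upstream rainfall-present terms gives 0.038783, so
  P(heavy upstream rainfall | flood warning, dam release) = 0.038783 / 0.922751 ≈ 0.0420

Pr[heavy upstream rainfall | flood warning, dam release] ≈ 0.0420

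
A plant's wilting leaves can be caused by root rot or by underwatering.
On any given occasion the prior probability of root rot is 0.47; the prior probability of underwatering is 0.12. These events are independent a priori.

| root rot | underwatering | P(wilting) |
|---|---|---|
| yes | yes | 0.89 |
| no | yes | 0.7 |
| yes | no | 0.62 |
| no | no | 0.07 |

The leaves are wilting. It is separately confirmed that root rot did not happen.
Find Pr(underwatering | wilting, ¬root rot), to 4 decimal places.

Pr(underwatering | wilting, ¬root rot) ≈ 0.5769

Numerator (weight on configurations with underwatering): 0.7·0.12 = 0.084000
Normalizer over all consistent configurations: 0.07·0.88 + 0.7·0.12 = 0.145600
P(underwatering | wilting, ¬root rot) = 0.084000/0.145600 ≈ 0.5769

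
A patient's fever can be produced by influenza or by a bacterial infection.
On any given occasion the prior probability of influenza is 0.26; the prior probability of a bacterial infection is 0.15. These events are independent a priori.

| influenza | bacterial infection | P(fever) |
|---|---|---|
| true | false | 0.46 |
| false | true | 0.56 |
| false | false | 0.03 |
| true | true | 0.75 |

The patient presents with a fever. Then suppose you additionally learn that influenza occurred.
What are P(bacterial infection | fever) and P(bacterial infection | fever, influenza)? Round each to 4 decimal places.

P(bacterial infection | fever) ≈ 0.4313; P(bacterial infection | fever, influenza) ≈ 0.2234

Numerator (weight on configurations with bacterial infection): 0.062160 + 0.029250 = 0.091410
Denominator P(fever): 0.03·0.74·0.85 + 0.56·0.74·0.15 + 0.46·0.26·0.85 + 0.75·0.26·0.15 = 0.211940
P(bacterial infection | fever) = 0.091410/0.211940 ≈ 0.4313

With the extra evidence:
By total probability over both values of bacterial infection:
  P(fever | influenza) = 0.46×0.85 + 0.75×0.15
        = 0.391000 + 0.112500 = 0.503500
Configurations with bacterial infection contribute 0.112500, so
  P(bacterial infection | fever, influenza) = 0.112500 / 0.503500 ≈ 0.2234
Conditioning on influenza lowers the posterior on bacterial infection: the classic explaining-away effect in a common-effect structure.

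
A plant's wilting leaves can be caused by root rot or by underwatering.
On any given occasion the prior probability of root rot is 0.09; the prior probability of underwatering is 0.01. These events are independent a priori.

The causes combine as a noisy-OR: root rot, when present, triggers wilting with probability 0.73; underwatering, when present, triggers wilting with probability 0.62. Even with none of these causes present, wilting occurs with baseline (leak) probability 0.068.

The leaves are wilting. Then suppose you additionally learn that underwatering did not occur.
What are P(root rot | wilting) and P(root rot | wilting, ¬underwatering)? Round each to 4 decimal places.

Under noisy-OR, P(wilting | causes) = 1 − (1−0.068)·∏(1−qᵢ) over the active causes.
Weight on root rot=true, given the evidence: 0.066679 + 0.000814 = 0.067493
Denominator P(wilting): 0.068·0.91·0.99 + 0.64584·0.91·0.01 + 0.74836·0.09·0.99 + 0.904377·0.09·0.01 = 0.134631
P(root rot | wilting) = 0.067493/0.134631 ≈ 0.5013

Now condition on the additional information:
Numerator (weight on configurations with root rot): 0.74836×0.09 = 0.067352
The normalizing constant is 0.068×0.91 + 0.74836×0.09 = 0.129232
Posterior = 0.067352 / 0.129232 ≈ 0.5212
Ruling out underwatering raises the posterior on root rot — the flip side of explaining away.

P(root rot | wilting) ≈ 0.5013; P(root rot | wilting, ¬underwatering) ≈ 0.5212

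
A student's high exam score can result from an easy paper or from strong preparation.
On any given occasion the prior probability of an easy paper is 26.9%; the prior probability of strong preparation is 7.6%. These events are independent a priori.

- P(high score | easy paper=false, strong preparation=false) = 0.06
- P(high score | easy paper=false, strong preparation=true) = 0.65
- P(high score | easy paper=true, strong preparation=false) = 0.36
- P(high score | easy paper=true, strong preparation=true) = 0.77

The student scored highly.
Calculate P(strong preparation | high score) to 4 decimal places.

By total probability over the 4 (easy paper, strong preparation) configurations:
  P(high score) = 0.06*0.731*0.924 + 0.65*0.731*0.076 + 0.36*0.269*0.924 + 0.77*0.269*0.076
        = 0.040527 + 0.036111 + 0.089480 + 0.015742 = 0.181860
The terms with strong preparation present sum to 0.051853, so
  P(strong preparation | high score) = 0.051853 / 0.181860 ≈ 0.2851

P(strong preparation | high score) ≈ 0.2851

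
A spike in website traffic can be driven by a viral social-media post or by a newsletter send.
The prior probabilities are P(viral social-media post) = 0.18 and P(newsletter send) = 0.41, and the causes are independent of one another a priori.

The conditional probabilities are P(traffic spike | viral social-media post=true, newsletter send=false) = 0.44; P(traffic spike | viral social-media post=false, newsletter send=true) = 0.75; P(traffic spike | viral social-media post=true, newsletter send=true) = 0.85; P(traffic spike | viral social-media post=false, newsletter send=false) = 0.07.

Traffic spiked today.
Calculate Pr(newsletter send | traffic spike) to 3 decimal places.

P(traffic spike) = 0.07·0.82·0.59 + 0.75·0.82·0.41 + 0.44·0.18·0.59 + 0.85·0.18·0.41 = 0.033866 + 0.252150 + 0.046728 + 0.062730 = 0.395474
Restricting to configurations with newsletter send present: 0.252150 + 0.062730 = 0.314880.
P(newsletter send | traffic spike) = 0.314880 / 0.395474 ≈ 0.796

Pr(newsletter send | traffic spike) ≈ 0.796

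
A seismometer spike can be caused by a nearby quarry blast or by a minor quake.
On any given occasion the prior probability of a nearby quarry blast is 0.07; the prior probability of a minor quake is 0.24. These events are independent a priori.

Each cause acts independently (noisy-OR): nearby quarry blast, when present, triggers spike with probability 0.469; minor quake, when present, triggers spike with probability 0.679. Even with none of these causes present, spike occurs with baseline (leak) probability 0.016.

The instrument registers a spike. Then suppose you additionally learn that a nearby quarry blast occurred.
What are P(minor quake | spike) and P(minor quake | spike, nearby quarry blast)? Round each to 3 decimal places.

Under noisy-OR, P(spike | causes) = 1 − (1−0.016)·∏(1−qᵢ) over the active causes.
Numerator (weight on configurations with minor quake): 0.152699 + 0.013982 = 0.166681
The normalizing constant is 0.016·0.93·0.76 + 0.684136·0.93·0.24 + 0.477496·0.07·0.76 + 0.832276·0.07·0.24 = 0.203393
Posterior = 0.166681 / 0.203393 ≈ 0.820

Now condition on the additional information:
P(spike | nearby quarry blast) = 0.477496·0.76 + 0.832276·0.24 = 0.362897 + 0.199746 = 0.562643
Restricting to configurations with minor quake present: 0.832276·0.24 = 0.199746.
So P(minor quake | spike, nearby quarry blast) = 0.199746/0.562643 ≈ 0.355.

P(minor quake | spike) ≈ 0.820; P(minor quake | spike, nearby quarry blast) ≈ 0.355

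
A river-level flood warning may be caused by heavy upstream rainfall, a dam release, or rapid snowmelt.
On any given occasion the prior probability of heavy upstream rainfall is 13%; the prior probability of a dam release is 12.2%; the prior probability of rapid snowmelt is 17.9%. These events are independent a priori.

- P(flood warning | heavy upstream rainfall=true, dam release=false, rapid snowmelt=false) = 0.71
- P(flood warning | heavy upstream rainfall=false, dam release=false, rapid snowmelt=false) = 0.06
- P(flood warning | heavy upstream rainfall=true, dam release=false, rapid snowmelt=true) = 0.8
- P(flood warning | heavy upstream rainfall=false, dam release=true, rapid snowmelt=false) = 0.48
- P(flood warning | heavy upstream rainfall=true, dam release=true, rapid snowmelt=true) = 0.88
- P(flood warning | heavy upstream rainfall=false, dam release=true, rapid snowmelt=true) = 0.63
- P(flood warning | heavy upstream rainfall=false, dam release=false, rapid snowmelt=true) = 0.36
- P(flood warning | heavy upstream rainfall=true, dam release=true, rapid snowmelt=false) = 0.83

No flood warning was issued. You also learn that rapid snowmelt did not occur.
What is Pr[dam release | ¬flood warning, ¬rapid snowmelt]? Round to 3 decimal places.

Pr[dam release | ¬flood warning, ¬rapid snowmelt] ≈ 0.072

P(¬flood warning | ¬rapid snowmelt) = 0.94×0.87×0.878 + 0.52×0.87×0.122 + 0.29×0.13×0.878 + 0.17×0.13×0.122 = 0.718028 + 0.055193 + 0.033101 + 0.002696 = 0.809018
Restricting to configurations with dam release present: 0.055193 + 0.002696 = 0.057889.
P(dam release | ¬flood warning, ¬rapid snowmelt) = 0.057889 / 0.809018 ≈ 0.072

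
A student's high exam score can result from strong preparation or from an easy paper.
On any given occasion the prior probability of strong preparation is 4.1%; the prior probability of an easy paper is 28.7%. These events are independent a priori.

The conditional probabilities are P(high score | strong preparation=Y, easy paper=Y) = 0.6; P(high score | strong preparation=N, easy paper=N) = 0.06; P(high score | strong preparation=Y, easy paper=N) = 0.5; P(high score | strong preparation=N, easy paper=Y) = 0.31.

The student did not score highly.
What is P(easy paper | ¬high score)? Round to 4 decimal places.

For the numerator, keep only easy paper=true terms: 0.189911 + 0.004707 = 0.194618
Normalizer over all consistent configurations: 0.94×0.959×0.713 + 0.69×0.959×0.287 + 0.5×0.041×0.713 + 0.4×0.041×0.287 = 0.851975
P(easy paper | ¬high score) = 0.194618/0.851975 ≈ 0.2284

P(easy paper | ¬high score) ≈ 0.2284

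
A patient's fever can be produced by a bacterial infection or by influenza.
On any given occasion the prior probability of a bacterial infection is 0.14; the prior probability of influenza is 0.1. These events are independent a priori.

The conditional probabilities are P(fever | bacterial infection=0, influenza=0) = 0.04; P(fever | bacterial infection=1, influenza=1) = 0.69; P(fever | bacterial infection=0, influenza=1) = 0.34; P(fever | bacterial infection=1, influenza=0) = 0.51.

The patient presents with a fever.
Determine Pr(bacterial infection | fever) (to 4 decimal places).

By total probability over the 4 (bacterial infection, influenza) configurations:
  P(fever) = 0.04×0.86×0.9 + 0.34×0.86×0.1 + 0.51×0.14×0.9 + 0.69×0.14×0.1
        = 0.030960 + 0.029240 + 0.064260 + 0.009660 = 0.134120
The terms with bacterial infection present sum to 0.073920, so
  P(bacterial infection | fever) = 0.073920 / 0.134120 ≈ 0.5511

Pr(bacterial infection | fever) ≈ 0.5511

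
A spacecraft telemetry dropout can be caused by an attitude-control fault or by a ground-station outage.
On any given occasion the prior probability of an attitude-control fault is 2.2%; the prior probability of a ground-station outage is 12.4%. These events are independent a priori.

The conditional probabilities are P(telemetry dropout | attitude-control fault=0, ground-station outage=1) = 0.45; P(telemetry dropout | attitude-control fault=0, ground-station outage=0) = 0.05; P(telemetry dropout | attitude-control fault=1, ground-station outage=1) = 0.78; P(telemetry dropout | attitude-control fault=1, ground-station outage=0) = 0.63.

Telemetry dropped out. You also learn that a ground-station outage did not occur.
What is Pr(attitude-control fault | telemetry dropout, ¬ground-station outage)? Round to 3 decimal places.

Pr(attitude-control fault | telemetry dropout, ¬ground-station outage) ≈ 0.221

P(telemetry dropout | ¬ground-station outage) = 0.05*0.978 + 0.63*0.022 = 0.048900 + 0.013860 = 0.062760
Restricting to configurations with attitude-control fault present: 0.63*0.022 = 0.013860.
Hence the posterior is 0.013860/0.062760 ≈ 0.221.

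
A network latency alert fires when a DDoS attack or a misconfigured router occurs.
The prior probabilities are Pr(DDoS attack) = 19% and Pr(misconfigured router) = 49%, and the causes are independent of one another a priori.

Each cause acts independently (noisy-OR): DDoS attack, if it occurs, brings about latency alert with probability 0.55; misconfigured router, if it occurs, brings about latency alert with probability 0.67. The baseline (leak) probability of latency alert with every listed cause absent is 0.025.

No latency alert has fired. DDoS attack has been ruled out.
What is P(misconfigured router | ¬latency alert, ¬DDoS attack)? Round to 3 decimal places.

P(misconfigured router | ¬latency alert, ¬DDoS attack) ≈ 0.241

Under noisy-OR, P(latency alert | causes) = 1 − (1−0.025)·∏(1−qᵢ) over the active causes.
By total probability over both values of misconfigured router:
  P(¬latency alert | ¬DDoS attack) = 0.975*0.51 + 0.32175*0.49
        = 0.497250 + 0.157657 = 0.654907
Keeping only the misconfigured router-present terms gives 0.157657, so
  P(misconfigured router | ¬latency alert, ¬DDoS attack) = 0.157657 / 0.654907 ≈ 0.241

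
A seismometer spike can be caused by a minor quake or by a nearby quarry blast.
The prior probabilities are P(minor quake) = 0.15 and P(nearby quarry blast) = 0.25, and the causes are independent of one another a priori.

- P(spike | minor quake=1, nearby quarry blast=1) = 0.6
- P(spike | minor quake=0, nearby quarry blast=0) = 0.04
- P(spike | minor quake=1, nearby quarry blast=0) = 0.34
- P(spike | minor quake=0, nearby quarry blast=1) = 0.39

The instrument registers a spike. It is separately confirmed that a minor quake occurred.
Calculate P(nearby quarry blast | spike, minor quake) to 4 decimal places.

By total probability over both values of nearby quarry blast:
  P(spike | minor quake) = 0.34×0.75 + 0.6×0.25
        = 0.255000 + 0.150000 = 0.405000
Configurations with nearby quarry blast contribute 0.150000, so
  P(nearby quarry blast | spike, minor quake) = 0.150000 / 0.405000 ≈ 0.3704

P(nearby quarry blast | spike, minor quake) ≈ 0.3704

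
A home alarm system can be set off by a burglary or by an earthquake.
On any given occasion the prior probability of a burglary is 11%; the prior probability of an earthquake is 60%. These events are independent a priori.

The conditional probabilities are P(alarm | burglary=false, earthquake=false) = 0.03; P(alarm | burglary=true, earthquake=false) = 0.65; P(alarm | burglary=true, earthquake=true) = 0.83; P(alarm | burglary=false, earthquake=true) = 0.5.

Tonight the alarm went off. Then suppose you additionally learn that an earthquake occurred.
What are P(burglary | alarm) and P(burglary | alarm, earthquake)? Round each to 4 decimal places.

P(alarm) = 0.03*0.89*0.4 + 0.5*0.89*0.6 + 0.65*0.11*0.4 + 0.83*0.11*0.6 = 0.010680 + 0.267000 + 0.028600 + 0.054780 = 0.361060
Restricting to configurations with burglary present: 0.028600 + 0.054780 = 0.083380.
Hence the posterior is 0.083380/0.361060 ≈ 0.2309.

Now also conditioning on earthquake=true:
Weight on burglary=true, given the evidence: 0.83·0.11 = 0.091300
Normalizer over all consistent configurations: 0.5·0.89 + 0.83·0.11 = 0.536300
Posterior = 0.091300 / 0.536300 ≈ 0.1702
The drop from 0.2309 to 0.1702 is the explaining-away (discounting) effect.

P(burglary | alarm) ≈ 0.2309; P(burglary | alarm, earthquake) ≈ 0.1702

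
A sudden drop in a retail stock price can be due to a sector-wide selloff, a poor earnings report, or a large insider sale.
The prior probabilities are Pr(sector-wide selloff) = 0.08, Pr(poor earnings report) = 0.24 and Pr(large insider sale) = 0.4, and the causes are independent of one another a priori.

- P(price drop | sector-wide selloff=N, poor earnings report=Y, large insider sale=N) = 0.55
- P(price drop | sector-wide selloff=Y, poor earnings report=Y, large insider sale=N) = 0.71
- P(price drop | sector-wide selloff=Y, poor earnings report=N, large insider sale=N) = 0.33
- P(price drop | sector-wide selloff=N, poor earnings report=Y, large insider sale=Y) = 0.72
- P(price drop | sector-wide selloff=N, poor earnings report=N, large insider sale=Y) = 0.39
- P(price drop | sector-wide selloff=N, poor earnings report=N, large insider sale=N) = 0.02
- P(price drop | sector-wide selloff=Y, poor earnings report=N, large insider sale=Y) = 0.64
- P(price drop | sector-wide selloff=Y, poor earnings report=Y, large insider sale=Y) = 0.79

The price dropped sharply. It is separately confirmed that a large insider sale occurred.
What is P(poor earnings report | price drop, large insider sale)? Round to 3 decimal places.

P(poor earnings report | price drop, large insider sale) ≈ 0.359

P(price drop | large insider sale) = 0.39×0.92×0.76 + 0.72×0.92×0.24 + 0.64×0.08×0.76 + 0.79×0.08×0.24 = 0.272688 + 0.158976 + 0.038912 + 0.015168 = 0.485744
Of this, 0.174144 comes from 0.158976 + 0.015168 (the poor earnings report=true cases).
So P(poor earnings report | price drop, large insider sale) = 0.174144/0.485744 ≈ 0.359.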